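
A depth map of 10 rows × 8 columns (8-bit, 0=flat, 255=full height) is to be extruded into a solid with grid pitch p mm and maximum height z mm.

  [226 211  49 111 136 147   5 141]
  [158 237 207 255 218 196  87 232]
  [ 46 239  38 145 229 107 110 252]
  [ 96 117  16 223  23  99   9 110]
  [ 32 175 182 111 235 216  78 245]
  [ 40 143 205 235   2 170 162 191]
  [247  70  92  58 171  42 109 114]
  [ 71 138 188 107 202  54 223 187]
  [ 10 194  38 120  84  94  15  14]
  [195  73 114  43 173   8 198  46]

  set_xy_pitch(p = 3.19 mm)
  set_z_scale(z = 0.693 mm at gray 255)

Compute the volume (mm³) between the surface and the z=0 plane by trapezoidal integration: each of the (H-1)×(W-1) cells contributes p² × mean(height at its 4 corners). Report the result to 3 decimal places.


height_mm = gray/255 × 0.693; cell vol = 3.19² × mean(4 corners)
unit = 3.19² × 0.693 / (4×255) = 0.00691376 mm³ per gray-sum
row 0: Σ corner-gray over 7 cells = 4475  → 30.9391
row 1: Σ corner-gray over 7 cells = 4824  → 33.3520
row 2: Σ corner-gray over 7 cells = 3214  → 22.2208
row 3: Σ corner-gray over 7 cells = 3451  → 23.8594
row 4: Σ corner-gray over 7 cells = 4336  → 29.9781
row 5: Σ corner-gray over 7 cells = 3510  → 24.2673
row 6: Σ corner-gray over 7 cells = 3527  → 24.3848
row 7: Σ corner-gray over 7 cells = 3196  → 22.0964
row 8: Σ corner-gray over 7 cells = 2573  → 17.7891
Σ rows: total corner-gray = 33106  → 228.8870 mm³

228.887


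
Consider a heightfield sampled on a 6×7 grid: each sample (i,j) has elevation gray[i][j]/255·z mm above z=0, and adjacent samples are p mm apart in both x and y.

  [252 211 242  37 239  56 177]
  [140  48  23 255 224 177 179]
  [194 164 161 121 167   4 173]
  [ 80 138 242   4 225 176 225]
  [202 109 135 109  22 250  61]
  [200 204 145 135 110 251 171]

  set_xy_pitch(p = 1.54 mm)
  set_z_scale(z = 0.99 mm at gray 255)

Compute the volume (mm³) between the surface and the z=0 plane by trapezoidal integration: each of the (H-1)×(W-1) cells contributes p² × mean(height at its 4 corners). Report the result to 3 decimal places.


height_mm = gray/255 × 0.99; cell vol = 1.54² × mean(4 corners)
unit = 1.54² × 0.99 / (4×255) = 0.00230185 mm³ per gray-sum
row 0: Σ corner-gray over 6 cells = 3772  → 8.6826
row 1: Σ corner-gray over 6 cells = 3374  → 7.7664
row 2: Σ corner-gray over 6 cells = 3476  → 8.0012
row 3: Σ corner-gray over 6 cells = 3388  → 7.7987
row 4: Σ corner-gray over 6 cells = 3574  → 8.2268
Σ rows: total corner-gray = 17584  → 40.4757 mm³

40.476


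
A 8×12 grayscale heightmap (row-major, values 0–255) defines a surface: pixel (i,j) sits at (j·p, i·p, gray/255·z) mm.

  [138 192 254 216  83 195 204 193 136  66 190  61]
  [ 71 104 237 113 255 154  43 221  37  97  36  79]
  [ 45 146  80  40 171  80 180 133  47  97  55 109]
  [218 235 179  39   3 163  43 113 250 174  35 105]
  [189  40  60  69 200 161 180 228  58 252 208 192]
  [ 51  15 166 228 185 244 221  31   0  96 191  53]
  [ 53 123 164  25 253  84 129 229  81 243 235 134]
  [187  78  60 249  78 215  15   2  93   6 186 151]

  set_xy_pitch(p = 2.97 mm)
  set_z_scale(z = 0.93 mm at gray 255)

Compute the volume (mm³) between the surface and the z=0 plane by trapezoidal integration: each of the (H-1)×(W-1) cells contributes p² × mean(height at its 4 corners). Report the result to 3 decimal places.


height_mm = gray/255 × 0.93; cell vol = 2.97² × mean(4 corners)
unit = 2.97² × 0.93 / (4×255) = 0.00804259 mm³ per gray-sum
row 0: Σ corner-gray over 11 cells = 6401  → 51.4806
row 1: Σ corner-gray over 11 cells = 4956  → 39.8591
row 2: Σ corner-gray over 11 cells = 5003  → 40.2371
row 3: Σ corner-gray over 11 cells = 6084  → 48.9311
row 4: Σ corner-gray over 11 cells = 6151  → 49.4699
row 5: Σ corner-gray over 11 cells = 6177  → 49.6790
row 6: Σ corner-gray over 11 cells = 5621  → 45.2074
Σ rows: total corner-gray = 40393  → 324.8641 mm³

324.864


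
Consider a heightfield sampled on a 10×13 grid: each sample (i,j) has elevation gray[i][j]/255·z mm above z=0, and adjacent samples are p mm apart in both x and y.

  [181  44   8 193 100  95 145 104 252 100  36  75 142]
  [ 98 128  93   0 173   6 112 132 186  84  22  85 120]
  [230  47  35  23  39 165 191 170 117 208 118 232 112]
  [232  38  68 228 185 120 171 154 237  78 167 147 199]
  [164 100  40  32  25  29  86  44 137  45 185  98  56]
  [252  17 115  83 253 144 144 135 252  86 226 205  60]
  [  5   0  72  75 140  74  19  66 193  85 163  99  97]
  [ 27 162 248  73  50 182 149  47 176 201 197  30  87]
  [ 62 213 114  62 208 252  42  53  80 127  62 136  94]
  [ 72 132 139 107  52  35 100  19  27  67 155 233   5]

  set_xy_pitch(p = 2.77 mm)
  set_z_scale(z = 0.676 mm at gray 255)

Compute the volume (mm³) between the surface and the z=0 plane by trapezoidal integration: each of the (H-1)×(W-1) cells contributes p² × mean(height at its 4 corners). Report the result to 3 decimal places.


253.171

height_mm = gray/255 × 0.676; cell vol = 2.77² × mean(4 corners)
unit = 2.77² × 0.676 / (4×255) = 0.00508518 mm³ per gray-sum
row 0: Σ corner-gray over 12 cells = 4887  → 24.8513
row 1: Σ corner-gray over 12 cells = 5292  → 26.9108
row 2: Σ corner-gray over 12 cells = 6649  → 33.8113
row 3: Σ corner-gray over 12 cells = 5479  → 27.8617
row 4: Σ corner-gray over 12 cells = 5494  → 27.9380
row 5: Σ corner-gray over 12 cells = 5706  → 29.0160
row 6: Σ corner-gray over 12 cells = 5218  → 26.5345
row 7: Σ corner-gray over 12 cells = 5998  → 30.5009
row 8: Σ corner-gray over 12 cells = 5063  → 25.7463
Σ rows: total corner-gray = 49786  → 253.1706 mm³


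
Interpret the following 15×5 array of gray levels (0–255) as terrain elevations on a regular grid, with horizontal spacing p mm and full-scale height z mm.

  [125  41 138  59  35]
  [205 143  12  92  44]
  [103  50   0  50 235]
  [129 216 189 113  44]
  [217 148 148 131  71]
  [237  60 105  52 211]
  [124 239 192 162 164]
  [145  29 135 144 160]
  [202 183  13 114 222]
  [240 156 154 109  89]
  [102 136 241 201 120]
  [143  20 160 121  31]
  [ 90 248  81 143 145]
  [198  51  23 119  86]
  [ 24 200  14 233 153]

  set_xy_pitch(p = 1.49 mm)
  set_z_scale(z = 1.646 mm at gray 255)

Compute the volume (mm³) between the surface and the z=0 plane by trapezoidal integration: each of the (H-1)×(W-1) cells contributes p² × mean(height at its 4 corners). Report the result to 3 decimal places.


height_mm = gray/255 × 1.646; cell vol = 1.49² × mean(4 corners)
unit = 1.49² × 1.646 / (4×255) = 0.00358263 mm³ per gray-sum
row 0: Σ corner-gray over 4 cells = 1379  → 4.9404
row 1: Σ corner-gray over 4 cells = 1281  → 4.5894
row 2: Σ corner-gray over 4 cells = 1747  → 6.2589
row 3: Σ corner-gray over 4 cells = 2351  → 8.4228
row 4: Σ corner-gray over 4 cells = 2024  → 7.2512
row 5: Σ corner-gray over 4 cells = 2356  → 8.4407
row 6: Σ corner-gray over 4 cells = 2395  → 8.5804
row 7: Σ corner-gray over 4 cells = 1965  → 7.0399
row 8: Σ corner-gray over 4 cells = 2211  → 7.9212
row 9: Σ corner-gray over 4 cells = 2545  → 9.1178
row 10: Σ corner-gray over 4 cells = 2154  → 7.7170
row 11: Σ corner-gray over 4 cells = 1955  → 7.0040
row 12: Σ corner-gray over 4 cells = 1849  → 6.6243
row 13: Σ corner-gray over 4 cells = 1741  → 6.2374
Σ rows: total corner-gray = 27953  → 100.1453 mm³

100.145


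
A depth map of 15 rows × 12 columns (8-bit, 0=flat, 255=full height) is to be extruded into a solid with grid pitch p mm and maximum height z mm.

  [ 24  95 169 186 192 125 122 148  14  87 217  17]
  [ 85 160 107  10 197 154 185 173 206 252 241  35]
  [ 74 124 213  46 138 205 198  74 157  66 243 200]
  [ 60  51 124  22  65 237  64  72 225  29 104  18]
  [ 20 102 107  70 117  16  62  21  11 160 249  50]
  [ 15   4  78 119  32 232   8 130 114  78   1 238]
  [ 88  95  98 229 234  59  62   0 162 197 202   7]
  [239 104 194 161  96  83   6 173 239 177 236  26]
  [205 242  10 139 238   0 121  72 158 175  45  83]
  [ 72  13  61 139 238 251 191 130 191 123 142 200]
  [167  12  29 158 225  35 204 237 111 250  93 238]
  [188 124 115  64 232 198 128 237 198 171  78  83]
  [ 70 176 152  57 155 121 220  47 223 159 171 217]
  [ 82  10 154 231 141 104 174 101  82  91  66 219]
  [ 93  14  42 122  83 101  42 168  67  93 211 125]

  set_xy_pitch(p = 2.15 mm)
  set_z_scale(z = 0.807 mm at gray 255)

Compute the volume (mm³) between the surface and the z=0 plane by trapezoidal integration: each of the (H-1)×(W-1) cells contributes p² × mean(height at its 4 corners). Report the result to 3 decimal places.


height_mm = gray/255 × 0.807; cell vol = 2.15² × mean(4 corners)
unit = 2.15² × 0.807 / (4×255) = 0.00365721 mm³ per gray-sum
row 0: Σ corner-gray over 11 cells = 6241  → 22.8247
row 1: Σ corner-gray over 11 cells = 6692  → 24.4741
row 2: Σ corner-gray over 11 cells = 5266  → 19.2589
row 3: Σ corner-gray over 11 cells = 3964  → 14.4972
row 4: Σ corner-gray over 11 cells = 3745  → 13.6963
row 5: Σ corner-gray over 11 cells = 4616  → 16.8817
row 6: Σ corner-gray over 11 cells = 5974  → 21.8482
row 7: Σ corner-gray over 11 cells = 5891  → 21.5446
row 8: Σ corner-gray over 11 cells = 5918  → 21.6434
row 9: Σ corner-gray over 11 cells = 6343  → 23.1977
row 10: Σ corner-gray over 11 cells = 6474  → 23.6768
row 11: Σ corner-gray over 11 cells = 6610  → 24.1742
row 12: Σ corner-gray over 11 cells = 5858  → 21.4240
row 13: Σ corner-gray over 11 cells = 4713  → 17.2364
Σ rows: total corner-gray = 78305  → 286.3781 mm³

286.378


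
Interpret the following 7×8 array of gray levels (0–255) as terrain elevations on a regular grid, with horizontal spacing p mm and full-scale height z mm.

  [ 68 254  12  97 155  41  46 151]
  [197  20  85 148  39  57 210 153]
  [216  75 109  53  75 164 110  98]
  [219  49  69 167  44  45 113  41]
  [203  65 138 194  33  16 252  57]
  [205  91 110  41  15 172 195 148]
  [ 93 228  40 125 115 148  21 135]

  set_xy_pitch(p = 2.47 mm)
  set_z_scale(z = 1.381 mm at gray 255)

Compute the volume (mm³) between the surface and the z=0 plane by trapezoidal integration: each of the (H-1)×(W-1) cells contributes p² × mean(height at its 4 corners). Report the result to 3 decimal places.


height_mm = gray/255 × 1.381; cell vol = 2.47² × mean(4 corners)
unit = 2.47² × 1.381 / (4×255) = 0.00826014 mm³ per gray-sum
row 0: Σ corner-gray over 7 cells = 2897  → 23.9296
row 1: Σ corner-gray over 7 cells = 2954  → 24.4005
row 2: Σ corner-gray over 7 cells = 2720  → 22.4676
row 3: Σ corner-gray over 7 cells = 2890  → 23.8718
row 4: Σ corner-gray over 7 cells = 3257  → 26.9033
row 5: Σ corner-gray over 7 cells = 3183  → 26.2920
Σ rows: total corner-gray = 17901  → 147.8648 mm³

147.865


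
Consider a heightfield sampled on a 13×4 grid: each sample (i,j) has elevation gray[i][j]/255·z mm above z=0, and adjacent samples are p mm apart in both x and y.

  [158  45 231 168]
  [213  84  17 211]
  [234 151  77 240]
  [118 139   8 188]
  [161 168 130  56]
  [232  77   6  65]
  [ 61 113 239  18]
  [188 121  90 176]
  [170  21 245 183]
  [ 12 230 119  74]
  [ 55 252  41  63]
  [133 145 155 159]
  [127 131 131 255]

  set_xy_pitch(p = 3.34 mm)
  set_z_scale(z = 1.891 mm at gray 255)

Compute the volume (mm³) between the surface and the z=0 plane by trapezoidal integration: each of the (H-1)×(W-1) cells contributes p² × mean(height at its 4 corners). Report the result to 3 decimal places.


height_mm = gray/255 × 1.891; cell vol = 3.34² × mean(4 corners)
unit = 3.34² × 1.891 / (4×255) = 0.0206816 mm³ per gray-sum
row 0: Σ corner-gray over 3 cells = 1504  → 31.1051
row 1: Σ corner-gray over 3 cells = 1556  → 32.1806
row 2: Σ corner-gray over 3 cells = 1530  → 31.6429
row 3: Σ corner-gray over 3 cells = 1413  → 29.2231
row 4: Σ corner-gray over 3 cells = 1276  → 26.3897
row 5: Σ corner-gray over 3 cells = 1246  → 25.7693
row 6: Σ corner-gray over 3 cells = 1569  → 32.4494
row 7: Σ corner-gray over 3 cells = 1671  → 34.5590
row 8: Σ corner-gray over 3 cells = 1669  → 34.5176
row 9: Σ corner-gray over 3 cells = 1488  → 30.7742
row 10: Σ corner-gray over 3 cells = 1596  → 33.0078
row 11: Σ corner-gray over 3 cells = 1798  → 37.1855
Σ rows: total corner-gray = 18316  → 378.8043 mm³

378.804


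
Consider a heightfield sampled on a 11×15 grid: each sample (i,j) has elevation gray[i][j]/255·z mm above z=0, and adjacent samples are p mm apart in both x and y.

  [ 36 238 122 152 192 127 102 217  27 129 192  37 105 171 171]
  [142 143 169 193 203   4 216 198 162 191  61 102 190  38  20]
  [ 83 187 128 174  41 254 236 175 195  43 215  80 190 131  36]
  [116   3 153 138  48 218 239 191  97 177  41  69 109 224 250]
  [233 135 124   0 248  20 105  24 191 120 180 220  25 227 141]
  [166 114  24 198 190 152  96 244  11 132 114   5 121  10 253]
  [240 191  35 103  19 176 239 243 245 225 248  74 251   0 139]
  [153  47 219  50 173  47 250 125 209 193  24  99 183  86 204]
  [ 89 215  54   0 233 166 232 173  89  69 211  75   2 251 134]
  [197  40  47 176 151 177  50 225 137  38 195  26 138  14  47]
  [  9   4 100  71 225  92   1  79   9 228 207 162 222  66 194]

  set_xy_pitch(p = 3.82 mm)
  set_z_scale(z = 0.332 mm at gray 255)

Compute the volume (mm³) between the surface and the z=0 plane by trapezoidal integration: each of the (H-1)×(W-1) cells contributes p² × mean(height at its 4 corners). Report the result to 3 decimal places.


height_mm = gray/255 × 0.332; cell vol = 3.82² × mean(4 corners)
unit = 3.82² × 0.332 / (4×255) = 0.00474968 mm³ per gray-sum
row 0: Σ corner-gray over 14 cells = 7731  → 36.7198
row 1: Σ corner-gray over 14 cells = 8119  → 38.5627
row 2: Σ corner-gray over 14 cells = 7997  → 37.9832
row 3: Σ corner-gray over 14 cells = 7392  → 35.1097
row 4: Σ corner-gray over 14 cells = 6853  → 32.5496
row 5: Σ corner-gray over 14 cells = 7718  → 36.6581
row 6: Σ corner-gray over 14 cells = 8244  → 39.1564
row 7: Σ corner-gray over 14 cells = 7530  → 35.7651
row 8: Σ corner-gray over 14 cells = 6835  → 32.4641
row 9: Σ corner-gray over 14 cells = 6207  → 29.4813
Σ rows: total corner-gray = 74626  → 354.4499 mm³

354.450


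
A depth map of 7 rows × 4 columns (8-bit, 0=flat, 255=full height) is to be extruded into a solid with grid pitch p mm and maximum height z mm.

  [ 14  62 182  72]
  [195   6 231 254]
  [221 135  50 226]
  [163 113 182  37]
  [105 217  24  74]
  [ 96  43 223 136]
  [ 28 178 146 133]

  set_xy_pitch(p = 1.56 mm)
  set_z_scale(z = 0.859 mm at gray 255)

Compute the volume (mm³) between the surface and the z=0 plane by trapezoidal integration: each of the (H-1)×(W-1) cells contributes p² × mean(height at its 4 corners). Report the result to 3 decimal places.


19.046

height_mm = gray/255 × 0.859; cell vol = 1.56² × mean(4 corners)
unit = 1.56² × 0.859 / (4×255) = 0.00204947 mm³ per gray-sum
row 0: Σ corner-gray over 3 cells = 1497  → 3.0681
row 1: Σ corner-gray over 3 cells = 1740  → 3.5661
row 2: Σ corner-gray over 3 cells = 1607  → 3.2935
row 3: Σ corner-gray over 3 cells = 1451  → 2.9738
row 4: Σ corner-gray over 3 cells = 1425  → 2.9205
row 5: Σ corner-gray over 3 cells = 1573  → 3.2238
Σ rows: total corner-gray = 9293  → 19.0458 mm³


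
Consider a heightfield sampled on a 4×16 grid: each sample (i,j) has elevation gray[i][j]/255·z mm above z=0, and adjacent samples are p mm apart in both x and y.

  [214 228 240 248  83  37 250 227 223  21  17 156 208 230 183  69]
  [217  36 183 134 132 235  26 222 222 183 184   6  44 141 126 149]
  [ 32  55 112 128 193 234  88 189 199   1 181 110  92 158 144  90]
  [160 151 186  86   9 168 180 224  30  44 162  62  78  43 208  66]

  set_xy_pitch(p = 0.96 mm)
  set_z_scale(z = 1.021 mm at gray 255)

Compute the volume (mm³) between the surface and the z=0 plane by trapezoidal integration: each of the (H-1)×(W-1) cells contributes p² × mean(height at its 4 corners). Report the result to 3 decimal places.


height_mm = gray/255 × 1.021; cell vol = 0.96² × mean(4 corners)
unit = 0.96² × 1.021 / (4×255) = 0.000922504 mm³ per gray-sum
row 0: Σ corner-gray over 15 cells = 9099  → 8.3939
row 1: Σ corner-gray over 15 cells = 8004  → 7.3837
row 2: Σ corner-gray over 15 cells = 7378  → 6.8062
Σ rows: total corner-gray = 24481  → 22.5838 mm³

22.584


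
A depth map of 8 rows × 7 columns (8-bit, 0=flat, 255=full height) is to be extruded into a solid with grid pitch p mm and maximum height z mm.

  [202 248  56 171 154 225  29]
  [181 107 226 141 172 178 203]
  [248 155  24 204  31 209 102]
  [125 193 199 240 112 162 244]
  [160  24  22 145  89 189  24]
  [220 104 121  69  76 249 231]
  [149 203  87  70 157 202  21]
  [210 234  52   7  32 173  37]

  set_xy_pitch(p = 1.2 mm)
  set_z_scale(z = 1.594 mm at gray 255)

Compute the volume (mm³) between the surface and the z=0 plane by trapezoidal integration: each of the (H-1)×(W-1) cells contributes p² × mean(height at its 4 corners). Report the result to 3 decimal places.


53.194

height_mm = gray/255 × 1.594; cell vol = 1.2² × mean(4 corners)
unit = 1.2² × 1.594 / (4×255) = 0.00225035 mm³ per gray-sum
row 0: Σ corner-gray over 6 cells = 3971  → 8.9362
row 1: Σ corner-gray over 6 cells = 3628  → 8.1643
row 2: Σ corner-gray over 6 cells = 3777  → 8.4996
row 3: Σ corner-gray over 6 cells = 3303  → 7.4329
row 4: Σ corner-gray over 6 cells = 2811  → 6.3257
row 5: Σ corner-gray over 6 cells = 3297  → 7.4194
row 6: Σ corner-gray over 6 cells = 2851  → 6.4158
Σ rows: total corner-gray = 23638  → 53.1938 mm³


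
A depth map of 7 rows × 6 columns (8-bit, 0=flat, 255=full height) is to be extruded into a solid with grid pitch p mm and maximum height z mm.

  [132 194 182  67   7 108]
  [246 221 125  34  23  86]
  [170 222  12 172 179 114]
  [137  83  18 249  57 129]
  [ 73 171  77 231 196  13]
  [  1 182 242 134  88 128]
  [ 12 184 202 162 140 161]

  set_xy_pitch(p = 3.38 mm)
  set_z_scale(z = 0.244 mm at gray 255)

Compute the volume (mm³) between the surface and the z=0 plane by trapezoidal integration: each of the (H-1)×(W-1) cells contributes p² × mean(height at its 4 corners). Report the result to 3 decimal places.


43.035

height_mm = gray/255 × 0.244; cell vol = 3.38² × mean(4 corners)
unit = 3.38² × 0.244 / (4×255) = 0.0027329 mm³ per gray-sum
row 0: Σ corner-gray over 5 cells = 2278  → 6.2255
row 1: Σ corner-gray over 5 cells = 2592  → 7.0837
row 2: Σ corner-gray over 5 cells = 2534  → 6.9252
row 3: Σ corner-gray over 5 cells = 2516  → 6.8760
row 4: Σ corner-gray over 5 cells = 2857  → 7.8079
row 5: Σ corner-gray over 5 cells = 2970  → 8.1167
Σ rows: total corner-gray = 15747  → 43.0349 mm³


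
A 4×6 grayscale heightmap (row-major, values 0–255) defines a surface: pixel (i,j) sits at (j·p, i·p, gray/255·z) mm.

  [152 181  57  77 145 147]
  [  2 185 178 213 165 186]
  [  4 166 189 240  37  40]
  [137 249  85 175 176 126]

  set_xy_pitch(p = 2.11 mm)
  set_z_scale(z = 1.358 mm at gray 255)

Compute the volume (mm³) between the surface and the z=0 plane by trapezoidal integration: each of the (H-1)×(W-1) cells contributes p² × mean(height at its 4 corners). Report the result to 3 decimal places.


52.209

height_mm = gray/255 × 1.358; cell vol = 2.11² × mean(4 corners)
unit = 2.11² × 1.358 / (4×255) = 0.0059274 mm³ per gray-sum
row 0: Σ corner-gray over 5 cells = 2889  → 17.1243
row 1: Σ corner-gray over 5 cells = 2978  → 17.6518
row 2: Σ corner-gray over 5 cells = 2941  → 17.4325
Σ rows: total corner-gray = 8808  → 52.2086 mm³


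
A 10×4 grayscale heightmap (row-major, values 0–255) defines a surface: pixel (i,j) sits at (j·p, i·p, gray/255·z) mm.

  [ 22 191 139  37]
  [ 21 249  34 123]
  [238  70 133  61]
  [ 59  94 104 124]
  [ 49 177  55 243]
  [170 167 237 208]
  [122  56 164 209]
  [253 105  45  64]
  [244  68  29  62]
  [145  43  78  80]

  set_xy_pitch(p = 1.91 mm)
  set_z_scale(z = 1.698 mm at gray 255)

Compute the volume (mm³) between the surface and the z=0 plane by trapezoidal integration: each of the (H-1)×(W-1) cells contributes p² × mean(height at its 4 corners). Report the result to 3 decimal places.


77.941

height_mm = gray/255 × 1.698; cell vol = 1.91² × mean(4 corners)
unit = 1.91² × 1.698 / (4×255) = 0.00607301 mm³ per gray-sum
row 0: Σ corner-gray over 3 cells = 1429  → 8.6783
row 1: Σ corner-gray over 3 cells = 1415  → 8.5933
row 2: Σ corner-gray over 3 cells = 1284  → 7.7977
row 3: Σ corner-gray over 3 cells = 1335  → 8.1075
row 4: Σ corner-gray over 3 cells = 1942  → 11.7938
row 5: Σ corner-gray over 3 cells = 1957  → 11.8849
row 6: Σ corner-gray over 3 cells = 1388  → 8.4293
row 7: Σ corner-gray over 3 cells = 1117  → 6.7836
row 8: Σ corner-gray over 3 cells = 967  → 5.8726
Σ rows: total corner-gray = 12834  → 77.9411 mm³


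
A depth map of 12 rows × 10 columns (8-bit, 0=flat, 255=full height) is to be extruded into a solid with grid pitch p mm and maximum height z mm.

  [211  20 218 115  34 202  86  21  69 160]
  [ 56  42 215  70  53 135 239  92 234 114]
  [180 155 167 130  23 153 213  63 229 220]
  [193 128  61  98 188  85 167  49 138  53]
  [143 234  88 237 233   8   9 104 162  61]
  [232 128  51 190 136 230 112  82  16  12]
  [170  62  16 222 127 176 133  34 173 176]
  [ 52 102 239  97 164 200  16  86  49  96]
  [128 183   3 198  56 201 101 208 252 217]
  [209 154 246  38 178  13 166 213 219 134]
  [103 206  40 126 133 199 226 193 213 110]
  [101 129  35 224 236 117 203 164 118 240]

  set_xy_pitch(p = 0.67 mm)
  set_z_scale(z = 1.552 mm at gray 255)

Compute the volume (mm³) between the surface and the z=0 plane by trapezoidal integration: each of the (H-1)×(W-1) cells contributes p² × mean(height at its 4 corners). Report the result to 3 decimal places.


height_mm = gray/255 × 1.552; cell vol = 0.67² × mean(4 corners)
unit = 0.67² × 1.552 / (4×255) = 0.000683032 mm³ per gray-sum
row 0: Σ corner-gray over 9 cells = 4231  → 2.8899
row 1: Σ corner-gray over 9 cells = 4996  → 3.4124
row 2: Σ corner-gray over 9 cells = 4740  → 3.2376
row 3: Σ corner-gray over 9 cells = 4428  → 3.0245
row 4: Σ corner-gray over 9 cells = 4488  → 3.0654
row 5: Σ corner-gray over 9 cells = 4366  → 2.9821
row 6: Σ corner-gray over 9 cells = 4286  → 2.9275
row 7: Σ corner-gray over 9 cells = 4803  → 3.2806
row 8: Σ corner-gray over 9 cells = 5546  → 3.7881
row 9: Σ corner-gray over 9 cells = 5682  → 3.8810
row 10: Σ corner-gray over 9 cells = 5678  → 3.8783
Σ rows: total corner-gray = 53244  → 36.3674 mm³

36.367


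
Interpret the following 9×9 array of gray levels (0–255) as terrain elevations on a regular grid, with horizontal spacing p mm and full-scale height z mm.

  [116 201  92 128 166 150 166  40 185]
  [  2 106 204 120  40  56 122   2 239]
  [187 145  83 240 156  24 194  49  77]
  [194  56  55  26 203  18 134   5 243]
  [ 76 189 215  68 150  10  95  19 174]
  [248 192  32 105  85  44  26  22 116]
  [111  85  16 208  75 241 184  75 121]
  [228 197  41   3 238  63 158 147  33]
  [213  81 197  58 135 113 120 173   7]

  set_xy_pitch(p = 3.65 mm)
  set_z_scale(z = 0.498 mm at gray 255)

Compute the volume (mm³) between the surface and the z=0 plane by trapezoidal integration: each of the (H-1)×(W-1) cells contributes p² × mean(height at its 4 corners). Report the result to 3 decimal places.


184.357

height_mm = gray/255 × 0.498; cell vol = 3.65² × mean(4 corners)
unit = 3.65² × 0.498 / (4×255) = 0.00650451 mm³ per gray-sum
row 0: Σ corner-gray over 8 cells = 3728  → 24.2488
row 1: Σ corner-gray over 8 cells = 3587  → 23.3317
row 2: Σ corner-gray over 8 cells = 3477  → 22.6162
row 3: Σ corner-gray over 8 cells = 3173  → 20.6388
row 4: Σ corner-gray over 8 cells = 3118  → 20.2811
row 5: Σ corner-gray over 8 cells = 3376  → 21.9592
row 6: Σ corner-gray over 8 cells = 3955  → 25.7254
row 7: Σ corner-gray over 8 cells = 3929  → 25.5562
Σ rows: total corner-gray = 28343  → 184.3575 mm³


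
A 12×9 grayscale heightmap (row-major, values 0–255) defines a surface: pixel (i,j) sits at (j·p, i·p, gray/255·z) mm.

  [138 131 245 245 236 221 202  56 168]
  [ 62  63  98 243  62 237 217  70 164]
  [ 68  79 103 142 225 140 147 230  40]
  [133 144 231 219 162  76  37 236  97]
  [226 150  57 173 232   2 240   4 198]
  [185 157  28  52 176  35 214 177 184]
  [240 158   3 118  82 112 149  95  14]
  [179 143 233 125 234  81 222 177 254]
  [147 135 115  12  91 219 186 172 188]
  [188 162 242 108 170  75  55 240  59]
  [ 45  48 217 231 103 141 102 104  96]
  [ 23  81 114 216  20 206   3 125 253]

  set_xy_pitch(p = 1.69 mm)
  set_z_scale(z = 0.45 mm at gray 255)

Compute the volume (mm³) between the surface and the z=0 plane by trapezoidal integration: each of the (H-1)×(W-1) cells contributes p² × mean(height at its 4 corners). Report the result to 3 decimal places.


61.982

height_mm = gray/255 × 0.45; cell vol = 1.69² × mean(4 corners)
unit = 1.69² × 0.45 / (4×255) = 0.00126004 mm³ per gray-sum
row 0: Σ corner-gray over 8 cells = 5184  → 6.5321
row 1: Σ corner-gray over 8 cells = 4446  → 5.6022
row 2: Σ corner-gray over 8 cells = 4680  → 5.8970
row 3: Σ corner-gray over 8 cells = 4580  → 5.7710
row 4: Σ corner-gray over 8 cells = 4187  → 5.2758
row 5: Σ corner-gray over 8 cells = 3735  → 4.7063
row 6: Σ corner-gray over 8 cells = 4551  → 5.7345
row 7: Σ corner-gray over 8 cells = 5058  → 6.3733
row 8: Σ corner-gray over 8 cells = 4546  → 5.7282
row 9: Σ corner-gray over 8 cells = 4384  → 5.5240
row 10: Σ corner-gray over 8 cells = 3839  → 4.8373
Σ rows: total corner-gray = 49190  → 61.9816 mm³


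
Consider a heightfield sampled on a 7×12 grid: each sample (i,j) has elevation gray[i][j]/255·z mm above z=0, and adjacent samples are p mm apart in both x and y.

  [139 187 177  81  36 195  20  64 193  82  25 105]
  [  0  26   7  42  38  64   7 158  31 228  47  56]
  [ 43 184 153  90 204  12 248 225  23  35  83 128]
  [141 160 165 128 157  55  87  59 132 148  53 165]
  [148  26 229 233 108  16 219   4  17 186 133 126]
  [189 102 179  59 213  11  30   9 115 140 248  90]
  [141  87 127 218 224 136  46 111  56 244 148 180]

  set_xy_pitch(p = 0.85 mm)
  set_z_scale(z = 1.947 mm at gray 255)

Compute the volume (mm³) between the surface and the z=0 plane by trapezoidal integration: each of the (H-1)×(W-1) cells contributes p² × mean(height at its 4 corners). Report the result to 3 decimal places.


39.933

height_mm = gray/255 × 1.947; cell vol = 0.85² × mean(4 corners)
unit = 0.85² × 1.947 / (4×255) = 0.00137912 mm³ per gray-sum
row 0: Σ corner-gray over 11 cells = 3716  → 5.1248
row 1: Σ corner-gray over 11 cells = 4037  → 5.5675
row 2: Σ corner-gray over 11 cells = 5279  → 7.2804
row 3: Σ corner-gray over 11 cells = 5210  → 7.1852
row 4: Σ corner-gray over 11 cells = 5107  → 7.0432
row 5: Σ corner-gray over 11 cells = 5606  → 7.7314
Σ rows: total corner-gray = 28955  → 39.9326 mm³


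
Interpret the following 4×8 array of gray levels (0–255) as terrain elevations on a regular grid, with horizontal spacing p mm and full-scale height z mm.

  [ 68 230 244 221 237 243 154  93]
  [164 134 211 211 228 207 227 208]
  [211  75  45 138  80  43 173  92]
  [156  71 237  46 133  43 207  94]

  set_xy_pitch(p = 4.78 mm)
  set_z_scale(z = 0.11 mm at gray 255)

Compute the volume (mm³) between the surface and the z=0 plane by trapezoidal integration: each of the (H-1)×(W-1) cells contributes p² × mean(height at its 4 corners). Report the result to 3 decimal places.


height_mm = gray/255 × 0.11; cell vol = 4.78² × mean(4 corners)
unit = 4.78² × 0.11 / (4×255) = 0.00246404 mm³ per gray-sum
row 0: Σ corner-gray over 7 cells = 5627  → 13.8652
row 1: Σ corner-gray over 7 cells = 4219  → 10.3958
row 2: Σ corner-gray over 7 cells = 3135  → 7.7248
Σ rows: total corner-gray = 12981  → 31.9857 mm³

31.986


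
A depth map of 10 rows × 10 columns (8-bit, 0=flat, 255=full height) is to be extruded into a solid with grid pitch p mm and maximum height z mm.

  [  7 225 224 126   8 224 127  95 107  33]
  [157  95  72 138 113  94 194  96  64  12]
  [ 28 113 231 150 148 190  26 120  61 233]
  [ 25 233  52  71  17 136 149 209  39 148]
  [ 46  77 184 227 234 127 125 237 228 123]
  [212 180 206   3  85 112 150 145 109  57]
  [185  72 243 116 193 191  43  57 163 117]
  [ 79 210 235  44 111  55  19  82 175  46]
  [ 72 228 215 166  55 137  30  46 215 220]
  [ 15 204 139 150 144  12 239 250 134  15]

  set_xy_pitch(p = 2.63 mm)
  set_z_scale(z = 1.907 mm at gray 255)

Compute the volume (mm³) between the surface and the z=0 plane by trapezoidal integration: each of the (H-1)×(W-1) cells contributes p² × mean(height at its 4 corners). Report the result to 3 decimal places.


540.165

height_mm = gray/255 × 1.907; cell vol = 2.63² × mean(4 corners)
unit = 2.63² × 1.907 / (4×255) = 0.0129319 mm³ per gray-sum
row 0: Σ corner-gray over 9 cells = 4213  → 54.4821
row 1: Σ corner-gray over 9 cells = 4240  → 54.8312
row 2: Σ corner-gray over 9 cells = 4324  → 55.9175
row 3: Σ corner-gray over 9 cells = 5032  → 65.0733
row 4: Σ corner-gray over 9 cells = 5296  → 68.4873
row 5: Σ corner-gray over 9 cells = 4707  → 60.8704
row 6: Σ corner-gray over 9 cells = 4445  → 57.4823
row 7: Σ corner-gray over 9 cells = 4463  → 57.7150
row 8: Σ corner-gray over 9 cells = 5050  → 65.3060
Σ rows: total corner-gray = 41770  → 540.1651 mm³


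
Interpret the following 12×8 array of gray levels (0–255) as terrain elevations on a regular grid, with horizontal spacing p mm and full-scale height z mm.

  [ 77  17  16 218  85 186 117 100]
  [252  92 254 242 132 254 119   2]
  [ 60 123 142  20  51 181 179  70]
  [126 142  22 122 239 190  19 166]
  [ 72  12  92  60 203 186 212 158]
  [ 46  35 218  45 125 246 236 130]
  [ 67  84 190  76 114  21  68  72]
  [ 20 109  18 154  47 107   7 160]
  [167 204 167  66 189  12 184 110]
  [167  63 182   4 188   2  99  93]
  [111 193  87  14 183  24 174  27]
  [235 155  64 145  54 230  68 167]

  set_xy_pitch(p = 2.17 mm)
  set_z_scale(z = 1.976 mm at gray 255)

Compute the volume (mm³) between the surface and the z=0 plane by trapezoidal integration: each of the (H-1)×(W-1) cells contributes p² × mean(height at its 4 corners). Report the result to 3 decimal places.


height_mm = gray/255 × 1.976; cell vol = 2.17² × mean(4 corners)
unit = 2.17² × 1.976 / (4×255) = 0.00912234 mm³ per gray-sum
row 0: Σ corner-gray over 7 cells = 3895  → 35.5315
row 1: Σ corner-gray over 7 cells = 3962  → 36.1427
row 2: Σ corner-gray over 7 cells = 3282  → 29.9395
row 3: Σ corner-gray over 7 cells = 3520  → 32.1106
row 4: Σ corner-gray over 7 cells = 3746  → 34.1723
row 5: Σ corner-gray over 7 cells = 3231  → 29.4743
row 6: Σ corner-gray over 7 cells = 2309  → 21.0635
row 7: Σ corner-gray over 7 cells = 2985  → 27.2302
row 8: Σ corner-gray over 7 cells = 3257  → 29.7115
row 9: Σ corner-gray over 7 cells = 2824  → 25.7615
row 10: Σ corner-gray over 7 cells = 3322  → 30.3044
Σ rows: total corner-gray = 36333  → 331.4420 mm³

331.442


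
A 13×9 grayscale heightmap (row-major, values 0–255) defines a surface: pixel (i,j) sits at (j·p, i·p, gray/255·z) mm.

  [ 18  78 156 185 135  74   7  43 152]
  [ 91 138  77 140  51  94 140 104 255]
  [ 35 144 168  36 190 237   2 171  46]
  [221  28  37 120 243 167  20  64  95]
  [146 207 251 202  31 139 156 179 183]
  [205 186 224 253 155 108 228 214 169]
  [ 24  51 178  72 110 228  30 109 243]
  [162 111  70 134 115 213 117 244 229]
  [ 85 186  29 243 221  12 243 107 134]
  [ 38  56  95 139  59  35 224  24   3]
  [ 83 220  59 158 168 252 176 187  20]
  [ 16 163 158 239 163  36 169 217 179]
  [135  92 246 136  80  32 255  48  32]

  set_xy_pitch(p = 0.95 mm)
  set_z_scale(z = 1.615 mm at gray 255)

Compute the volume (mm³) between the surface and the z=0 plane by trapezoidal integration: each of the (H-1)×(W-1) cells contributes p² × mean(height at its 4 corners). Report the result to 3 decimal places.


height_mm = gray/255 × 1.615; cell vol = 0.95² × mean(4 corners)
unit = 0.95² × 1.615 / (4×255) = 0.00142896 mm³ per gray-sum
row 0: Σ corner-gray over 8 cells = 3360  → 4.8013
row 1: Σ corner-gray over 8 cells = 3811  → 5.4458
row 2: Σ corner-gray over 8 cells = 3651  → 5.2171
row 3: Σ corner-gray over 8 cells = 4333  → 6.1917
row 4: Σ corner-gray over 8 cells = 5769  → 8.2437
row 5: Σ corner-gray over 8 cells = 4933  → 7.0491
row 6: Σ corner-gray over 8 cells = 4222  → 6.0331
row 7: Σ corner-gray over 8 cells = 4700  → 6.7161
row 8: Σ corner-gray over 8 cells = 3606  → 5.1528
row 9: Σ corner-gray over 8 cells = 3848  → 5.4986
row 10: Σ corner-gray over 8 cells = 5028  → 7.1848
row 11: Σ corner-gray over 8 cells = 4430  → 6.3303
Σ rows: total corner-gray = 51691  → 73.8643 mm³

73.864


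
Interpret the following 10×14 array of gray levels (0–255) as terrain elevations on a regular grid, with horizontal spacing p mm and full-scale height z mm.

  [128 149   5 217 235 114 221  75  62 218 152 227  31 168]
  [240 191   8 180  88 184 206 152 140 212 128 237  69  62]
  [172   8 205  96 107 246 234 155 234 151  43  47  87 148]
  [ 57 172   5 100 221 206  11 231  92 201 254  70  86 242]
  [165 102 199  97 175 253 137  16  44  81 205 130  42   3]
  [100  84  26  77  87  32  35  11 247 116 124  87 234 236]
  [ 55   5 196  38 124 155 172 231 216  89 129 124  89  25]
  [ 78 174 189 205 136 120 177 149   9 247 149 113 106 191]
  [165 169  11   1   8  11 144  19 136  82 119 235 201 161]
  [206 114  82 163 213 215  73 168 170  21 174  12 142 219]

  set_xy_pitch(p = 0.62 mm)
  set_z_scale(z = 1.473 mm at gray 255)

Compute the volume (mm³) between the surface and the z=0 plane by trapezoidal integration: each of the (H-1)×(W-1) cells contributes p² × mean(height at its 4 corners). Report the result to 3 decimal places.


height_mm = gray/255 × 1.473; cell vol = 0.62² × mean(4 corners)
unit = 0.62² × 1.473 / (4×255) = 0.000555119 mm³ per gray-sum
row 0: Σ corner-gray over 13 cells = 7600  → 4.2189
row 1: Σ corner-gray over 13 cells = 7438  → 4.1290
row 2: Σ corner-gray over 13 cells = 7143  → 3.9652
row 3: Σ corner-gray over 13 cells = 6727  → 3.7343
row 4: Σ corner-gray over 13 cells = 5786  → 3.2119
row 5: Σ corner-gray over 13 cells = 5872  → 3.2597
row 6: Σ corner-gray over 13 cells = 7033  → 3.9042
row 7: Σ corner-gray over 13 cells = 6415  → 3.5611
row 8: Σ corner-gray over 13 cells = 6117  → 3.3957
Σ rows: total corner-gray = 60131  → 33.3798 mm³

33.380


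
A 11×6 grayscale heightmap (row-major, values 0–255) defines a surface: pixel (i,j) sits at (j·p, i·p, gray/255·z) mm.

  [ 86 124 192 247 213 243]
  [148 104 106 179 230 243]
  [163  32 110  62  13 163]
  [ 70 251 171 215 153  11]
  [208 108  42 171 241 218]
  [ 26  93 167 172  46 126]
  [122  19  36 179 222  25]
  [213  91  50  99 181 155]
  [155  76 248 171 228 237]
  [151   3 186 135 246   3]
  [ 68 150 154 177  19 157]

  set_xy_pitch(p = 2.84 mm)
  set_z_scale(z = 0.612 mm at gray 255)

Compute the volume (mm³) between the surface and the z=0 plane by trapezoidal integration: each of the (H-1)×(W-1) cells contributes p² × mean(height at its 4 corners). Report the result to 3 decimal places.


132.231

height_mm = gray/255 × 0.612; cell vol = 2.84² × mean(4 corners)
unit = 2.84² × 0.612 / (4×255) = 0.00483936 mm³ per gray-sum
row 0: Σ corner-gray over 5 cells = 3510  → 16.9862
row 1: Σ corner-gray over 5 cells = 2389  → 11.5612
row 2: Σ corner-gray over 5 cells = 2421  → 11.7161
row 3: Σ corner-gray over 5 cells = 3211  → 15.5392
row 4: Σ corner-gray over 5 cells = 2658  → 12.8630
row 5: Σ corner-gray over 5 cells = 2167  → 10.4869
row 6: Σ corner-gray over 5 cells = 2269  → 10.9805
row 7: Σ corner-gray over 5 cells = 3048  → 14.7504
row 8: Σ corner-gray over 5 cells = 3132  → 15.1569
row 9: Σ corner-gray over 5 cells = 2519  → 12.1903
Σ rows: total corner-gray = 27324  → 132.2307 mm³


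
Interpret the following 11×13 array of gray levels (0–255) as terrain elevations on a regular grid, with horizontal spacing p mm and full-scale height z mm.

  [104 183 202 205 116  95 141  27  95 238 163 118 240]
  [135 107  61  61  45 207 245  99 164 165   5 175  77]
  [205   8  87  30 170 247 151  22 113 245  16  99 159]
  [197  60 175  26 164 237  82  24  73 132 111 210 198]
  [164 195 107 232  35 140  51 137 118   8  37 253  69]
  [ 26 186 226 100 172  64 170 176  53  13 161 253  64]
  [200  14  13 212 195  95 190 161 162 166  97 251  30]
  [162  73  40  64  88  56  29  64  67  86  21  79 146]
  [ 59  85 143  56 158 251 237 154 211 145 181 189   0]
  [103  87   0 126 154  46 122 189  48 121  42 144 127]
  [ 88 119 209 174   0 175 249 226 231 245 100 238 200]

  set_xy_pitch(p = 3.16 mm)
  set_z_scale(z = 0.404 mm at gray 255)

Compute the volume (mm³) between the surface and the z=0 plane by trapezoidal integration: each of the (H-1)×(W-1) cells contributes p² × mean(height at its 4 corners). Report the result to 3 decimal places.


height_mm = gray/255 × 0.404; cell vol = 3.16² × mean(4 corners)
unit = 3.16² × 0.404 / (4×255) = 0.00395508 mm³ per gray-sum
row 0: Σ corner-gray over 12 cells = 6390  → 25.2730
row 1: Σ corner-gray over 12 cells = 5620  → 22.2276
row 2: Σ corner-gray over 12 cells = 5723  → 22.6349
row 3: Σ corner-gray over 12 cells = 5842  → 23.1056
row 4: Σ corner-gray over 12 cells = 6097  → 24.1141
row 5: Σ corner-gray over 12 cells = 6580  → 26.0244
row 6: Σ corner-gray over 12 cells = 4984  → 19.7121
row 7: Σ corner-gray over 12 cells = 5321  → 21.0450
row 8: Σ corner-gray over 12 cells = 6067  → 23.9955
row 9: Σ corner-gray over 12 cells = 6608  → 26.1352
Σ rows: total corner-gray = 59232  → 234.2673 mm³

234.267


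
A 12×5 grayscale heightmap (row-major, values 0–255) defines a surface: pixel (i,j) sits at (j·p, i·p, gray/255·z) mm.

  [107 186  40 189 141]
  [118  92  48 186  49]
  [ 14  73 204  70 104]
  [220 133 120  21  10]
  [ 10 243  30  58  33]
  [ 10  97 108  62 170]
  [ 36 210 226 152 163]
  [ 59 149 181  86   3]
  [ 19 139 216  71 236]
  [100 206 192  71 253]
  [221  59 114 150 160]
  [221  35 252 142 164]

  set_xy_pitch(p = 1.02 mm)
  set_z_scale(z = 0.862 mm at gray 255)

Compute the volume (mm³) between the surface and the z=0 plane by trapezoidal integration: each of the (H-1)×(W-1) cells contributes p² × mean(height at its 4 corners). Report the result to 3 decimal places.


18.785

height_mm = gray/255 × 0.862; cell vol = 1.02² × mean(4 corners)
unit = 1.02² × 0.862 / (4×255) = 0.00087924 mm³ per gray-sum
row 0: Σ corner-gray over 4 cells = 1897  → 1.6679
row 1: Σ corner-gray over 4 cells = 1631  → 1.4340
row 2: Σ corner-gray over 4 cells = 1590  → 1.3980
row 3: Σ corner-gray over 4 cells = 1483  → 1.3039
row 4: Σ corner-gray over 4 cells = 1419  → 1.2476
row 5: Σ corner-gray over 4 cells = 2089  → 1.8367
row 6: Σ corner-gray over 4 cells = 2269  → 1.9950
row 7: Σ corner-gray over 4 cells = 2001  → 1.7594
row 8: Σ corner-gray over 4 cells = 2398  → 2.1084
row 9: Σ corner-gray over 4 cells = 2318  → 2.0381
row 10: Σ corner-gray over 4 cells = 2270  → 1.9959
Σ rows: total corner-gray = 21365  → 18.7850 mm³


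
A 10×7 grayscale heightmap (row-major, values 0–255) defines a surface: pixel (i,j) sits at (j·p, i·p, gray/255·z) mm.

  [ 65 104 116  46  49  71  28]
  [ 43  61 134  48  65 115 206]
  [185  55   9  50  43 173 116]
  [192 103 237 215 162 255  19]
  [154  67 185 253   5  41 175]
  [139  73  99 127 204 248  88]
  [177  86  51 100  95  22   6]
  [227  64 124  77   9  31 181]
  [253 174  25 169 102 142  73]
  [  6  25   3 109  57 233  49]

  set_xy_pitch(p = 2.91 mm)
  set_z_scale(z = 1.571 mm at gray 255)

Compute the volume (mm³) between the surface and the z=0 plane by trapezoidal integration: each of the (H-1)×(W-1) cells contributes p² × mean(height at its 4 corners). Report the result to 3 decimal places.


305.639

height_mm = gray/255 × 1.571; cell vol = 2.91² × mean(4 corners)
unit = 2.91² × 1.571 / (4×255) = 0.0130425 mm³ per gray-sum
row 0: Σ corner-gray over 6 cells = 1960  → 25.5634
row 1: Σ corner-gray over 6 cells = 2056  → 26.8155
row 2: Σ corner-gray over 6 cells = 3116  → 40.6405
row 3: Σ corner-gray over 6 cells = 3586  → 46.7705
row 4: Σ corner-gray over 6 cells = 3160  → 41.2144
row 5: Σ corner-gray over 6 cells = 2620  → 34.1714
row 6: Σ corner-gray over 6 cells = 1909  → 24.8982
row 7: Σ corner-gray over 6 cells = 2568  → 33.4932
row 8: Σ corner-gray over 6 cells = 2459  → 32.0716
Σ rows: total corner-gray = 23434  → 305.6388 mm³
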